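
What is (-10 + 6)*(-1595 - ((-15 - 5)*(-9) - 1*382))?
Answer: 5572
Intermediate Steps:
(-10 + 6)*(-1595 - ((-15 - 5)*(-9) - 1*382)) = -4*(-1595 - (-20*(-9) - 382)) = -4*(-1595 - (180 - 382)) = -4*(-1595 - 1*(-202)) = -4*(-1595 + 202) = -4*(-1393) = 5572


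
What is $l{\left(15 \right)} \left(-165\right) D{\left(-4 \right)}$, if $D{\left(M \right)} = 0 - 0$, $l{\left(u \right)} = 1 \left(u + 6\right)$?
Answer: $0$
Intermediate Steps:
$l{\left(u \right)} = 6 + u$ ($l{\left(u \right)} = 1 \left(6 + u\right) = 6 + u$)
$D{\left(M \right)} = 0$ ($D{\left(M \right)} = 0 + 0 = 0$)
$l{\left(15 \right)} \left(-165\right) D{\left(-4 \right)} = \left(6 + 15\right) \left(-165\right) 0 = 21 \left(-165\right) 0 = \left(-3465\right) 0 = 0$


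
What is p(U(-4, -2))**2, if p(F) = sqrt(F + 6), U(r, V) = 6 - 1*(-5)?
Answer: 17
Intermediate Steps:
U(r, V) = 11 (U(r, V) = 6 + 5 = 11)
p(F) = sqrt(6 + F)
p(U(-4, -2))**2 = (sqrt(6 + 11))**2 = (sqrt(17))**2 = 17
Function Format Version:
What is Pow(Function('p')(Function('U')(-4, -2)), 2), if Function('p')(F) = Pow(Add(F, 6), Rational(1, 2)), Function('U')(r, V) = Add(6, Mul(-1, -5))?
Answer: 17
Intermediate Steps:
Function('U')(r, V) = 11 (Function('U')(r, V) = Add(6, 5) = 11)
Function('p')(F) = Pow(Add(6, F), Rational(1, 2))
Pow(Function('p')(Function('U')(-4, -2)), 2) = Pow(Pow(Add(6, 11), Rational(1, 2)), 2) = Pow(Pow(17, Rational(1, 2)), 2) = 17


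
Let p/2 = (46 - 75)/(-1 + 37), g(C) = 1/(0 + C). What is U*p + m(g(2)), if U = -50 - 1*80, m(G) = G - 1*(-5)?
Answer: 3869/18 ≈ 214.94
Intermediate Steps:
g(C) = 1/C
p = -29/18 (p = 2*((46 - 75)/(-1 + 37)) = 2*(-29/36) = -29/18 ≈ -1.6111)
m(G) = 5 + G (m(G) = G + 5 = 5 + G)
U = -130 (U = -50 - 80 = -130)
U*p + m(g(2)) = -130*(-29/18) + (5 + 1/2) = 1885/9 + (5 + 1/2) = 1885/9 + 11/2 = 3869/18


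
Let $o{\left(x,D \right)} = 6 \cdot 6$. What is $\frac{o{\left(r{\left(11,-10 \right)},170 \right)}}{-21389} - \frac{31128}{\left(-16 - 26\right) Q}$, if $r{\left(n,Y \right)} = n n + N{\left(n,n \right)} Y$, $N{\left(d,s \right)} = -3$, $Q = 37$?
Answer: $\frac{110956808}{5539751} \approx 20.029$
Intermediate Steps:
$r{\left(n,Y \right)} = n^{2} - 3 Y$ ($r{\left(n,Y \right)} = n n - 3 Y = n^{2} - 3 Y$)
$o{\left(x,D \right)} = 36$
$\frac{o{\left(r{\left(11,-10 \right)},170 \right)}}{-21389} - \frac{31128}{\left(-16 - 26\right) Q} = \frac{36}{-21389} - \frac{31128}{\left(-16 - 26\right) 37} = 36 \left(- \frac{1}{21389}\right) - \frac{31128}{\left(-16 - 26\right) 37} = - \frac{36}{21389} - \frac{31128}{\left(-42\right) 37} = - \frac{36}{21389} - \frac{31128}{-1554} = - \frac{36}{21389} - - \frac{5188}{259} = - \frac{36}{21389} + \frac{5188}{259} = \frac{110956808}{5539751}$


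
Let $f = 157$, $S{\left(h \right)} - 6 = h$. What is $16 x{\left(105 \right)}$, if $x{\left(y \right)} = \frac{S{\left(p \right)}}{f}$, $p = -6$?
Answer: $0$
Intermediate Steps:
$S{\left(h \right)} = 6 + h$
$x{\left(y \right)} = 0$ ($x{\left(y \right)} = \frac{6 - 6}{157} = 0 \cdot \frac{1}{157} = 0$)
$16 x{\left(105 \right)} = 16 \cdot 0 = 0$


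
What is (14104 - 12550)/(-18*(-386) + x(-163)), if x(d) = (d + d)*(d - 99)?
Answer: 777/46180 ≈ 0.016825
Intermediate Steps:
x(d) = 2*d*(-99 + d) (x(d) = (2*d)*(-99 + d) = 2*d*(-99 + d))
(14104 - 12550)/(-18*(-386) + x(-163)) = (14104 - 12550)/(-18*(-386) + 2*(-163)*(-99 - 163)) = 1554/(6948 + 2*(-163)*(-262)) = 1554/(6948 + 85412) = 1554/92360 = 1554*(1/92360) = 777/46180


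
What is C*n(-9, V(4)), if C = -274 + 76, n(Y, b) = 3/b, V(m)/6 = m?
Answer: -99/4 ≈ -24.750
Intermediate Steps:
V(m) = 6*m
C = -198
C*n(-9, V(4)) = -594/(6*4) = -594/24 = -198*⅛ = -99/4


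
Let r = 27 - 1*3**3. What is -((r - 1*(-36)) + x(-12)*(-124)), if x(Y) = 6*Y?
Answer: -8964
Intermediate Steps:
r = 0 (r = 27 - 1*27 = 27 - 27 = 0)
-((r - 1*(-36)) + x(-12)*(-124)) = -((0 - 1*(-36)) + (6*(-12))*(-124)) = -((0 + 36) - 72*(-124)) = -(36 + 8928) = -1*8964 = -8964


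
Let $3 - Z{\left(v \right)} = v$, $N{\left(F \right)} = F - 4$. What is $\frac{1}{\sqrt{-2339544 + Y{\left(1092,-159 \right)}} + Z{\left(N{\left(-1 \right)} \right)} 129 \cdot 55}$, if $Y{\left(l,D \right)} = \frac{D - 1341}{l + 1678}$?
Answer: $\frac{2620420}{148843048173} - \frac{i \sqrt{19945657014}}{297686096346} \approx 1.7605 \cdot 10^{-5} - 4.7442 \cdot 10^{-7} i$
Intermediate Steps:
$N{\left(F \right)} = -4 + F$
$Y{\left(l,D \right)} = \frac{-1341 + D}{1678 + l}$
$Z{\left(v \right)} = 3 - v$
$\frac{1}{\sqrt{-2339544 + Y{\left(1092,-159 \right)}} + Z{\left(N{\left(-1 \right)} \right)} 129 \cdot 55} = \frac{1}{\sqrt{-2339544 + \frac{-1341 - 159}{1678 + 1092}} + \left(3 - \left(-4 - 1\right)\right) 129 \cdot 55} = \frac{1}{\sqrt{-2339544 + \frac{1}{2770} \left(-1500\right)} + \left(3 - -5\right) 129 \cdot 55} = \frac{1}{\sqrt{-2339544 + \frac{1}{2770} \left(-1500\right)} + \left(3 + 5\right) 129 \cdot 55} = \frac{1}{\sqrt{-2339544 - \frac{150}{277}} + 8 \cdot 129 \cdot 55} = \frac{1}{\sqrt{- \frac{648053838}{277}} + 1032 \cdot 55} = \frac{1}{\frac{3 i \sqrt{19945657014}}{277} + 56760} = \frac{1}{56760 + \frac{3 i \sqrt{19945657014}}{277}}$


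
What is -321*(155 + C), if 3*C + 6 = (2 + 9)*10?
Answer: -60883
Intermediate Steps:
C = 104/3 (C = -2 + ((2 + 9)*10)/3 = -2 + (11*10)/3 = -2 + (⅓)*110 = -2 + 110/3 = 104/3 ≈ 34.667)
-321*(155 + C) = -321*(155 + 104/3) = -321*569/3 = -60883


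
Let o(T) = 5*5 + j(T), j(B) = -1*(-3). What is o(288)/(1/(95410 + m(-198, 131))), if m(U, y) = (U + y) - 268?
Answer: 2662100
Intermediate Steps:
m(U, y) = -268 + U + y
j(B) = 3
o(T) = 28 (o(T) = 5*5 + 3 = 25 + 3 = 28)
o(288)/(1/(95410 + m(-198, 131))) = 28/(1/(95410 + (-268 - 198 + 131))) = 28/(1/(95410 - 335)) = 28/(1/95075) = 28*95075 = 2662100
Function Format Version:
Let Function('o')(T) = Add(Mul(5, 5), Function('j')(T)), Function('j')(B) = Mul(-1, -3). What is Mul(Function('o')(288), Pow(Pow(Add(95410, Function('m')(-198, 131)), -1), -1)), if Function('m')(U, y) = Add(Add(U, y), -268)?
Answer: 2662100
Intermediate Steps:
Function('m')(U, y) = Add(-268, U, y)
Function('j')(B) = 3
Function('o')(T) = 28 (Function('o')(T) = Add(Mul(5, 5), 3) = Add(25, 3) = 28)
Mul(Function('o')(288), Pow(Pow(Add(95410, Function('m')(-198, 131)), -1), -1)) = Mul(28, Pow(Pow(Add(95410, Add(-268, -198, 131)), -1), -1)) = Mul(28, Pow(Pow(Add(95410, -335), -1), -1)) = Mul(28, Pow(Pow(95075, -1), -1)) = Mul(28, Pow(Rational(1, 95075), -1)) = Mul(28, 95075) = 2662100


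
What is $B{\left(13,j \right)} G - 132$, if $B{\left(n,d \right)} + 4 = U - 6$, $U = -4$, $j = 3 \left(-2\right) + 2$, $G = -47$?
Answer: $526$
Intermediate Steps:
$j = -4$ ($j = -6 + 2 = -4$)
$B{\left(n,d \right)} = -14$ ($B{\left(n,d \right)} = -4 - 10 = -14$)
$B{\left(13,j \right)} G - 132 = \left(-14\right) \left(-47\right) - 132 = 658 - 132 = 526$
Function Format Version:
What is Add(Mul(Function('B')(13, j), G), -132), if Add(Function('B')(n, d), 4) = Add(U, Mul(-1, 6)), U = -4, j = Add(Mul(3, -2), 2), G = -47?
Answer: 526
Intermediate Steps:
j = -4 (j = Add(-6, 2) = -4)
Function('B')(n, d) = -14 (Function('B')(n, d) = Add(-4, Add(-4, Mul(-1, 6))) = Add(-4, Add(-4, -6)) = Add(-4, -10) = -14)
Add(Mul(Function('B')(13, j), G), -132) = Add(Mul(-14, -47), -132) = Add(658, -132) = 526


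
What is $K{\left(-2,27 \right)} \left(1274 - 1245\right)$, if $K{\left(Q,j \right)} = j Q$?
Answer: $-1566$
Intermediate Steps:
$K{\left(Q,j \right)} = Q j$
$K{\left(-2,27 \right)} \left(1274 - 1245\right) = \left(-2\right) 27 \left(1274 - 1245\right) = \left(-54\right) 29 = -1566$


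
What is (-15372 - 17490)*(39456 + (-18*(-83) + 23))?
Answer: -1346454726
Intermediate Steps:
(-15372 - 17490)*(39456 + (-18*(-83) + 23)) = -32862*(39456 + (1494 + 23)) = -32862*(39456 + 1517) = -32862*40973 = -1346454726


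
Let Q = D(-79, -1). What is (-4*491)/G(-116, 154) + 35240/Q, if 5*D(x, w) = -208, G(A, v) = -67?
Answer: -1424611/1742 ≈ -817.80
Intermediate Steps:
D(x, w) = -208/5 (D(x, w) = (⅕)*(-208) = -208/5)
Q = -208/5 ≈ -41.600
(-4*491)/G(-116, 154) + 35240/Q = -4*491/(-67) + 35240/(-208/5) = -1964*(-1/67) + 35240*(-5/208) = 1964/67 - 22025/26 = -1424611/1742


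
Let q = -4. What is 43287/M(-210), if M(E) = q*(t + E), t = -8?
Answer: 43287/872 ≈ 49.641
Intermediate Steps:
M(E) = 32 - 4*E (M(E) = -4*(-8 + E) = 32 - 4*E)
43287/M(-210) = 43287/(32 - 4*(-210)) = 43287/(32 + 840) = 43287/872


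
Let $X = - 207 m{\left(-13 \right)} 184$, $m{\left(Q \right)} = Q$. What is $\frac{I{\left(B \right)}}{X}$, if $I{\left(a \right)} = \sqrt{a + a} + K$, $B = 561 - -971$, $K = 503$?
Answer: $\frac{503}{495144} + \frac{\sqrt{766}}{247572} \approx 0.0011277$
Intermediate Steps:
$B = 1532$ ($B = 561 + 971 = 1532$)
$I{\left(a \right)} = 503 + \sqrt{2} \sqrt{a}$ ($I{\left(a \right)} = \sqrt{a + a} + 503 = \sqrt{2 a} + 503 = \sqrt{2} \sqrt{a} + 503 = 503 + \sqrt{2} \sqrt{a}$)
$X = 495144$ ($X = \left(-207\right) \left(-13\right) 184 = 2691 \cdot 184 = 495144$)
$\frac{I{\left(B \right)}}{X} = \frac{503 + \sqrt{2} \sqrt{1532}}{495144} = \left(503 + \sqrt{2} \cdot 2 \sqrt{383}\right) \frac{1}{495144} = \left(503 + 2 \sqrt{766}\right) \frac{1}{495144} = \frac{503}{495144} + \frac{\sqrt{766}}{247572}$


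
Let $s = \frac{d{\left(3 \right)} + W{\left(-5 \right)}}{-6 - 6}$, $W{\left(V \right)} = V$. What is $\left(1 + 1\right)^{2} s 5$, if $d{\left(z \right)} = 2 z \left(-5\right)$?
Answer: $\frac{175}{3} \approx 58.333$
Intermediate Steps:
$d{\left(z \right)} = - 10 z$
$s = \frac{35}{12}$ ($s = \frac{\left(-10\right) 3 - 5}{-6 - 6} = \frac{-30 - 5}{-12} = \left(-35\right) \left(- \frac{1}{12}\right) = \frac{35}{12} \approx 2.9167$)
$\left(1 + 1\right)^{2} s 5 = \left(1 + 1\right)^{2} \cdot \frac{35}{12} \cdot 5 = 2^{2} \cdot \frac{35}{12} \cdot 5 = 4 \cdot \frac{35}{12} \cdot 5 = \frac{35}{3} \cdot 5 = \frac{175}{3}$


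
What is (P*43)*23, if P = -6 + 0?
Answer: -5934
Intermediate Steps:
P = -6
(P*43)*23 = -6*43*23 = -258*23 = -5934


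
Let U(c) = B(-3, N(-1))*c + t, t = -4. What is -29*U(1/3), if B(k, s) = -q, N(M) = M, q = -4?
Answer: 232/3 ≈ 77.333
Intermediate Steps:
B(k, s) = 4 (B(k, s) = -1*(-4) = 4)
U(c) = -4 + 4*c (U(c) = 4*c - 4 = -4 + 4*c)
-29*U(1/3) = -29*(-4 + 4/3) = -29*(-8/3) = 232/3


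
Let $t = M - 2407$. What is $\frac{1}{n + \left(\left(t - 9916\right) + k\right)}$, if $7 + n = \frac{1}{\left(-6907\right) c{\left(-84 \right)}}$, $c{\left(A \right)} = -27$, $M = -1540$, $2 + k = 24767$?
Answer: $\frac{186489}{2031797656} \approx 9.1785 \cdot 10^{-5}$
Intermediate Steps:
$k = 24765$ ($k = -2 + 24767 = 24765$)
$t = -3947$ ($t = -1540 - 2407 = -3947$)
$n = - \frac{1305422}{186489}$ ($n = -7 + \frac{1}{\left(-6907\right) \left(-27\right)} = -7 - - \frac{1}{186489} = -7 + \frac{1}{186489} = - \frac{1305422}{186489} \approx -7.0$)
$\frac{1}{n + \left(\left(t - 9916\right) + k\right)} = \frac{1}{- \frac{1305422}{186489} + \left(\left(-3947 - 9916\right) + 24765\right)} = \frac{1}{- \frac{1305422}{186489} + \left(-13863 + 24765\right)} = \frac{1}{- \frac{1305422}{186489} + 10902} = \frac{1}{\frac{2031797656}{186489}} = \frac{186489}{2031797656}$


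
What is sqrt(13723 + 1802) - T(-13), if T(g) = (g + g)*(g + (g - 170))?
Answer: -5096 + 15*sqrt(69) ≈ -4971.4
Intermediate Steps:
T(g) = 2*g*(-170 + 2*g) (T(g) = (2*g)*(g + (-170 + g)) = (2*g)*(-170 + 2*g) = 2*g*(-170 + 2*g))
sqrt(13723 + 1802) - T(-13) = sqrt(13723 + 1802) - 4*(-13)*(-85 - 13) = sqrt(15525) - 4*(-13)*(-98) = 15*sqrt(69) - 1*5096 = 15*sqrt(69) - 5096 = -5096 + 15*sqrt(69)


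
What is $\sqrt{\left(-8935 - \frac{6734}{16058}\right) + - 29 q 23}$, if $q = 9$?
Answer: $\frac{i \sqrt{14355821}}{31} \approx 122.22 i$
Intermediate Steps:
$\sqrt{\left(-8935 - \frac{6734}{16058}\right) + - 29 q 23} = \sqrt{\left(-8935 - \frac{6734}{16058}\right) + \left(-29\right) 9 \cdot 23} = \sqrt{\left(-8935 - \frac{13}{31}\right) - 6003} = \sqrt{- \frac{276998}{31} - 6003} = \sqrt{- \frac{463091}{31}} = \frac{i \sqrt{14355821}}{31}$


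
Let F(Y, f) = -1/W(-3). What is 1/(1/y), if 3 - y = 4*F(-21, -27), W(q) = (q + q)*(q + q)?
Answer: 28/9 ≈ 3.1111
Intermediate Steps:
W(q) = 4*q**2 (W(q) = (2*q)*(2*q) = 4*q**2)
F(Y, f) = -1/36 (F(Y, f) = -1/(4*(-3)**2) = -1/(4*9) = -1/36)
y = 28/9 (y = 3 - 4*(-1)/36 = 3 - 1*(-1/9) = 3 + 1/9 = 28/9 ≈ 3.1111)
1/(1/y) = 1/(1/(28/9)) = 1/(9/28) = 28/9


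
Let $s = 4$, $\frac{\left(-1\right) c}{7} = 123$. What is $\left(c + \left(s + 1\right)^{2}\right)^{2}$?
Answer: $698896$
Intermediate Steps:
$c = -861$ ($c = \left(-7\right) 123 = -861$)
$\left(c + \left(s + 1\right)^{2}\right)^{2} = \left(-861 + \left(4 + 1\right)^{2}\right)^{2} = \left(-861 + 5^{2}\right)^{2} = \left(-861 + 25\right)^{2} = \left(-836\right)^{2} = 698896$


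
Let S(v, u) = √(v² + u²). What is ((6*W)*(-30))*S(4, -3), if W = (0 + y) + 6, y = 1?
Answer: -6300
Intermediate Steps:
S(v, u) = √(u² + v²)
W = 7 (W = (0 + 1) + 6 = 1 + 6 = 7)
((6*W)*(-30))*S(4, -3) = ((6*7)*(-30))*√((-3)² + 4²) = (42*(-30))*√(9 + 16) = -1260*√25 = -1260*5 = -6300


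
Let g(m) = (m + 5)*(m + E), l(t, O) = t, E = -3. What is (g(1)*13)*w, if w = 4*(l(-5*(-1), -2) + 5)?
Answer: -6240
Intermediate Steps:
g(m) = (-3 + m)*(5 + m) (g(m) = (m + 5)*(m - 3) = (5 + m)*(-3 + m) = (-3 + m)*(5 + m))
w = 40 (w = 4*(-5*(-1) + 5) = 4*(5 + 5) = 4*10 = 40)
(g(1)*13)*w = ((-15 + 1² + 2*1)*13)*40 = ((-15 + 1 + 2)*13)*40 = -12*13*40 = -156*40 = -6240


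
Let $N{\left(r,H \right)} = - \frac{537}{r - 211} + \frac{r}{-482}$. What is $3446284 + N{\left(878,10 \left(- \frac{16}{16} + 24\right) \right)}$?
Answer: $\frac{553979391918}{160747} \approx 3.4463 \cdot 10^{6}$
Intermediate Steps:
$N{\left(r,H \right)} = - \frac{537}{-211 + r} - \frac{r}{482}$ ($N{\left(r,H \right)} = - \frac{537}{-211 + r} + r \left(- \frac{1}{482}\right) = - \frac{537}{-211 + r} - \frac{r}{482}$)
$3446284 + N{\left(878,10 \left(- \frac{16}{16} + 24\right) \right)} = 3446284 + \frac{-258834 - 878^{2} + 211 \cdot 878}{482 \left(-211 + 878\right)} = 3446284 + \frac{-258834 - 770884 + 185258}{482 \cdot 667} = 3446284 + \frac{1}{482} \cdot \frac{1}{667} \left(-258834 - 770884 + 185258\right) = 3446284 + \frac{1}{482} \cdot \frac{1}{667} \left(-844460\right) = 3446284 - \frac{422230}{160747} = \frac{553979391918}{160747}$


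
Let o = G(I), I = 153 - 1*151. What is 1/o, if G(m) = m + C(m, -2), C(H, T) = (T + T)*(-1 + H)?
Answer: -½ ≈ -0.50000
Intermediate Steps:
C(H, T) = 2*T*(-1 + H) (C(H, T) = (2*T)*(-1 + H) = 2*T*(-1 + H))
I = 2 (I = 153 - 151 = 2)
G(m) = 4 - 3*m (G(m) = m + 2*(-2)*(-1 + m) = m + (4 - 4*m) = 4 - 3*m)
o = -2 (o = 4 - 3*2 = 4 - 6 = -2)
1/o = 1/(-2) = -½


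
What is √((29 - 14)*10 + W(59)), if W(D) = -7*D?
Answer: I*√263 ≈ 16.217*I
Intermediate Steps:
√((29 - 14)*10 + W(59)) = √((29 - 14)*10 - 7*59) = √(15*10 - 413) = √(150 - 413) = √(-263) = I*√263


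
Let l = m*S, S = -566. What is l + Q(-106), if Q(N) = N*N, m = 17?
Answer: 1614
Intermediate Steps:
Q(N) = N**2
l = -9622 (l = 17*(-566) = -9622)
l + Q(-106) = -9622 + (-106)**2 = -9622 + 11236 = 1614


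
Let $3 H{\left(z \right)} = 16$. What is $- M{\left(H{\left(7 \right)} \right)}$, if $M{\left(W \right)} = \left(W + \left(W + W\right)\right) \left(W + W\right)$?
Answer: $- \frac{512}{3} \approx -170.67$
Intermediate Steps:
$H{\left(z \right)} = \frac{16}{3}$ ($H{\left(z \right)} = \frac{1}{3} \cdot 16 = \frac{16}{3}$)
$M{\left(W \right)} = 6 W^{2}$ ($M{\left(W \right)} = \left(W + 2 W\right) 2 W = 3 W 2 W = 6 W^{2}$)
$- M{\left(H{\left(7 \right)} \right)} = - 6 \left(\frac{16}{3}\right)^{2} = - \frac{6 \cdot 256}{9} = \left(-1\right) \frac{512}{3} = - \frac{512}{3}$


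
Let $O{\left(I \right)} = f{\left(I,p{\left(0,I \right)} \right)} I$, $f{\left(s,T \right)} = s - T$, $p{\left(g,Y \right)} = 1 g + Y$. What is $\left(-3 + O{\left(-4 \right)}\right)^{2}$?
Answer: $9$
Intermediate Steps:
$p{\left(g,Y \right)} = Y + g$ ($p{\left(g,Y \right)} = g + Y = Y + g$)
$O{\left(I \right)} = 0$ ($O{\left(I \right)} = \left(I - \left(I + 0\right)\right) I = \left(I - I\right) I = 0 I = 0$)
$\left(-3 + O{\left(-4 \right)}\right)^{2} = \left(-3 + 0\right)^{2} = \left(-3\right)^{2} = 9$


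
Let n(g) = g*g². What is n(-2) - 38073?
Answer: -38081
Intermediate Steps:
n(g) = g³
n(-2) - 38073 = (-2)³ - 38073 = -8 - 38073 = -38081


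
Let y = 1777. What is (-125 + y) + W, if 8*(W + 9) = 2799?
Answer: 15943/8 ≈ 1992.9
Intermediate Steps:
W = 2727/8 (W = -9 + (1/8)*2799 = -9 + 2799/8 = 2727/8 ≈ 340.88)
(-125 + y) + W = (-125 + 1777) + 2727/8 = 1652 + 2727/8 = 15943/8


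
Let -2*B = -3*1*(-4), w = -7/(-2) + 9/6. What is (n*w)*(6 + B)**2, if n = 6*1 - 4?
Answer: 0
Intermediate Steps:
w = 5 (w = -7*(-1/2) + 9*(1/6) = 7/2 + 3/2 = 5)
B = -6 (B = -(-3*1)*(-4)/2 = -(-3)*(-4)/2 = -1/2*12 = -6)
n = 2 (n = 6 - 4 = 2)
(n*w)*(6 + B)**2 = (2*5)*(6 - 6)**2 = 10*0**2 = 10*0 = 0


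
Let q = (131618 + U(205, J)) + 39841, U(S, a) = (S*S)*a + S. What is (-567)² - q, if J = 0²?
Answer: 149825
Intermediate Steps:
J = 0
U(S, a) = S + a*S² (U(S, a) = S²*a + S = a*S² + S = S + a*S²)
q = 171664 (q = (131618 + 205*(1 + 205*0)) + 39841 = (131618 + 205*(1 + 0)) + 39841 = (131618 + 205*1) + 39841 = (131618 + 205) + 39841 = 131823 + 39841 = 171664)
(-567)² - q = (-567)² - 1*171664 = 321489 - 171664 = 149825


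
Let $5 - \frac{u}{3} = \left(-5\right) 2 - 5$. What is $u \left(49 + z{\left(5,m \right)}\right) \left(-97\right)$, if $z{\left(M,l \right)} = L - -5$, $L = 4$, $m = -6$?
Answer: $-337560$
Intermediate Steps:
$z{\left(M,l \right)} = 9$ ($z{\left(M,l \right)} = 4 - -5 = 4 + 5 = 9$)
$u = 60$ ($u = 15 - 3 \left(\left(-5\right) 2 - 5\right) = 15 - 3 \left(-10 - 5\right) = 15 - -45 = 15 + 45 = 60$)
$u \left(49 + z{\left(5,m \right)}\right) \left(-97\right) = 60 \left(49 + 9\right) \left(-97\right) = 60 \cdot 58 \left(-97\right) = 3480 \left(-97\right) = -337560$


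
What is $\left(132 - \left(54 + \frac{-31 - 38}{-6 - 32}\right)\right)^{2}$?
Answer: $\frac{8381025}{1444} \approx 5804.0$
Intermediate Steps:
$\left(132 - \left(54 + \frac{-31 - 38}{-6 - 32}\right)\right)^{2} = \left(132 - \left(54 - \frac{69}{-6 - 32}\right)\right)^{2} = \left(132 - \left(54 - \frac{69}{-38}\right)\right)^{2} = \left(132 - \left(54 - - \frac{69}{38}\right)\right)^{2} = \left(132 - \frac{2121}{38}\right)^{2} = \left(\frac{2895}{38}\right)^{2} = \frac{8381025}{1444}$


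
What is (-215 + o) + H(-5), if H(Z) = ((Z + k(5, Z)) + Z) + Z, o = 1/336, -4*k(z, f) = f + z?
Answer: -77279/336 ≈ -230.00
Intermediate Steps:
k(z, f) = -f/4 - z/4 (k(z, f) = -(f + z)/4 = -f/4 - z/4)
o = 1/336 ≈ 0.0029762
H(Z) = -5/4 + 11*Z/4 (H(Z) = ((Z + (-Z/4 - ¼*5)) + Z) + Z = ((Z + (-Z/4 - 5/4)) + Z) + Z = ((Z + (-5/4 - Z/4)) + Z) + Z = ((-5/4 + 3*Z/4) + Z) + Z = (-5/4 + 7*Z/4) + Z = -5/4 + 11*Z/4)
(-215 + o) + H(-5) = (-215 + 1/336) + (-5/4 + (11/4)*(-5)) = -72239/336 + (-5/4 - 55/4) = -72239/336 - 15 = -77279/336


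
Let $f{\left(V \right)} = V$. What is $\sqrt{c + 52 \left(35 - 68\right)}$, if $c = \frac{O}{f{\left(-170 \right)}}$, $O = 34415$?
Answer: $\frac{i \sqrt{2217718}}{34} \approx 43.8 i$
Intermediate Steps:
$c = - \frac{6883}{34}$ ($c = \frac{34415}{-170} = 34415 \left(- \frac{1}{170}\right) = - \frac{6883}{34} \approx -202.44$)
$\sqrt{c + 52 \left(35 - 68\right)} = \sqrt{- \frac{6883}{34} + 52 \left(35 - 68\right)} = \sqrt{- \frac{6883}{34} + 52 \left(-33\right)} = \sqrt{- \frac{6883}{34} - 1716} = \sqrt{- \frac{65227}{34}} = \frac{i \sqrt{2217718}}{34}$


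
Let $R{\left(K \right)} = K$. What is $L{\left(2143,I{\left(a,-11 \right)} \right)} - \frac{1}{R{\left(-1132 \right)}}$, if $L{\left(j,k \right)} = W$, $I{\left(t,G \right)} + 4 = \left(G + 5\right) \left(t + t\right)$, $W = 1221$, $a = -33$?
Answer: $\frac{1382173}{1132} \approx 1221.0$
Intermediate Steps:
$I{\left(t,G \right)} = -4 + 2 t \left(5 + G\right)$ ($I{\left(t,G \right)} = -4 + \left(G + 5\right) \left(t + t\right) = -4 + \left(5 + G\right) 2 t = -4 + 2 t \left(5 + G\right)$)
$L{\left(j,k \right)} = 1221$
$L{\left(2143,I{\left(a,-11 \right)} \right)} - \frac{1}{R{\left(-1132 \right)}} = 1221 - \frac{1}{-1132} = 1221 - - \frac{1}{1132} = 1221 + \frac{1}{1132} = \frac{1382173}{1132}$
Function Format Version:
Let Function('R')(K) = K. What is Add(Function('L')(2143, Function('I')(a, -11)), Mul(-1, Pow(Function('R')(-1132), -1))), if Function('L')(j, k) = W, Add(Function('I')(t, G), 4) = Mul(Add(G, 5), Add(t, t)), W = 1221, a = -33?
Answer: Rational(1382173, 1132) ≈ 1221.0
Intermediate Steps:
Function('I')(t, G) = Add(-4, Mul(2, t, Add(5, G))) (Function('I')(t, G) = Add(-4, Mul(Add(G, 5), Add(t, t))) = Add(-4, Mul(Add(5, G), Mul(2, t))) = Add(-4, Mul(2, t, Add(5, G))))
Function('L')(j, k) = 1221
Add(Function('L')(2143, Function('I')(a, -11)), Mul(-1, Pow(Function('R')(-1132), -1))) = Add(1221, Mul(-1, Pow(-1132, -1))) = Add(1221, Mul(-1, Rational(-1, 1132))) = Add(1221, Rational(1, 1132)) = Rational(1382173, 1132)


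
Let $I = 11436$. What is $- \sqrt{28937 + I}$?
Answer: $- \sqrt{40373} \approx -200.93$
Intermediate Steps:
$- \sqrt{28937 + I} = - \sqrt{28937 + 11436} = - \sqrt{40373}$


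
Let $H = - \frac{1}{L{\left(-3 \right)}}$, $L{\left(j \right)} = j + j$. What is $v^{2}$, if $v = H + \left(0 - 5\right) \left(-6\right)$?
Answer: $\frac{32761}{36} \approx 910.03$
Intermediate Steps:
$L{\left(j \right)} = 2 j$
$H = \frac{1}{6}$ ($H = - \frac{1}{2 \left(-3\right)} = - \frac{1}{-6} = \left(-1\right) \left(- \frac{1}{6}\right) = \frac{1}{6} \approx 0.16667$)
$v = \frac{181}{6}$ ($v = \frac{1}{6} + \left(0 - 5\right) \left(-6\right) = \frac{1}{6} - -30 = \frac{1}{6} + 30 = \frac{181}{6} \approx 30.167$)
$v^{2} = \left(\frac{181}{6}\right)^{2} = \frac{32761}{36}$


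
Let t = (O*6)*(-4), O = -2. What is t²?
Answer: 2304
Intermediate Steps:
t = 48 (t = -2*6*(-4) = -12*(-4) = 48)
t² = 48² = 2304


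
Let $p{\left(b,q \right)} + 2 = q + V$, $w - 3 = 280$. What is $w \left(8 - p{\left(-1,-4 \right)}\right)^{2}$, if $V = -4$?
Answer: $91692$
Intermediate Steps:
$w = 283$ ($w = 3 + 280 = 283$)
$p{\left(b,q \right)} = -6 + q$ ($p{\left(b,q \right)} = -2 + \left(q - 4\right) = -2 + \left(-4 + q\right) = -6 + q$)
$w \left(8 - p{\left(-1,-4 \right)}\right)^{2} = 283 \left(8 - \left(-6 - 4\right)\right)^{2} = 283 \left(8 - -10\right)^{2} = 283 \left(8 + 10\right)^{2} = 283 \cdot 18^{2} = 283 \cdot 324 = 91692$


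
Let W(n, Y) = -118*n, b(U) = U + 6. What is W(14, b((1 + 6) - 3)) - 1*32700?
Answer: -34352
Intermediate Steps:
b(U) = 6 + U
W(14, b((1 + 6) - 3)) - 1*32700 = -118*14 - 1*32700 = -1652 - 32700 = -34352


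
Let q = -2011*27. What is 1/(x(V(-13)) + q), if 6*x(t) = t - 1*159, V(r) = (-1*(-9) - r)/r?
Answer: -78/4237255 ≈ -1.8408e-5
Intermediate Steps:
V(r) = (9 - r)/r
q = -54297
x(t) = -53/2 + t/6 (x(t) = (t - 1*159)/6 = (t - 159)/6 = (-159 + t)/6 = -53/2 + t/6)
1/(x(V(-13)) + q) = 1/((-53/2 + ((9 - 1*(-13))/(-13))/6) - 54297) = 1/((-53/2 + (-(9 + 13)/13)/6) - 54297) = 1/((-53/2 + (-1/13*22)/6) - 54297) = 1/((-53/2 + (⅙)*(-22/13)) - 54297) = 1/((-53/2 - 11/39) - 54297) = 1/(-2089/78 - 54297) = 1/(-4237255/78) = -78/4237255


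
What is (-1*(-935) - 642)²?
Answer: 85849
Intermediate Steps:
(-1*(-935) - 642)² = (935 - 642)² = 293² = 85849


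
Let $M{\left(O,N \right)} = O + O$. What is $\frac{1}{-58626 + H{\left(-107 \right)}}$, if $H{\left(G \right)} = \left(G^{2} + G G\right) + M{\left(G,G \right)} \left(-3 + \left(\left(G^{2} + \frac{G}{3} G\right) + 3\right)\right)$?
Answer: $- \frac{3}{9907528} \approx -3.028 \cdot 10^{-7}$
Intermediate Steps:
$M{\left(O,N \right)} = 2 O$
$H{\left(G \right)} = 2 G^{2} + \frac{8 G^{3}}{3}$ ($H{\left(G \right)} = \left(G^{2} + G G\right) + 2 G \left(-3 + \left(\left(G^{2} + \frac{G}{3} G\right) + 3\right)\right) = \left(G^{2} + G^{2}\right) + 2 G \left(-3 + \left(\left(G^{2} + G \frac{1}{3} G\right) + 3\right)\right) = 2 G^{2} + 2 G \left(-3 + \left(\left(G^{2} + \frac{G}{3} G\right) + 3\right)\right) = 2 G^{2} + 2 G \left(-3 + \left(\left(G^{2} + \frac{G^{2}}{3}\right) + 3\right)\right) = 2 G^{2} + 2 G \left(-3 + \left(\frac{4 G^{2}}{3} + 3\right)\right) = 2 G^{2} + 2 G \left(-3 + \left(3 + \frac{4 G^{2}}{3}\right)\right) = 2 G^{2} + 2 G \frac{4 G^{2}}{3} = 2 G^{2} + \frac{8 G^{3}}{3}$)
$\frac{1}{-58626 + H{\left(-107 \right)}} = \frac{1}{-58626 + \left(-107\right)^{2} \left(2 + \frac{8}{3} \left(-107\right)\right)} = \frac{1}{-58626 + 11449 \left(2 - \frac{856}{3}\right)} = \frac{1}{-58626 + 11449 \left(- \frac{850}{3}\right)} = \frac{1}{-58626 - \frac{9731650}{3}} = \frac{1}{- \frac{9907528}{3}} = - \frac{3}{9907528}$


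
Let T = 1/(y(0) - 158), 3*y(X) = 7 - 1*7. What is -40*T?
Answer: 20/79 ≈ 0.25316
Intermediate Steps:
y(X) = 0 (y(X) = (7 - 1*7)/3 = (7 - 7)/3 = (⅓)*0 = 0)
T = -1/158 (T = 1/(0 - 158) = 1/(-158) = -1/158 ≈ -0.0063291)
-40*T = -40*(-1/158) = 20/79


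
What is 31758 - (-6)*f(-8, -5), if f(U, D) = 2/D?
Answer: 158778/5 ≈ 31756.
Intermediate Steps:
31758 - (-6)*f(-8, -5) = 31758 - (-6)*2/(-5) = 31758 - (-6)*2*(-1/5) = 31758 - (-6)*(-2)/5 = 31758 - 1*12/5 = 31758 - 12/5 = 158778/5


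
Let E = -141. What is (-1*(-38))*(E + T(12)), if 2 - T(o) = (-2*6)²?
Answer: -10754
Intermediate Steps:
T(o) = -142 (T(o) = 2 - (-2*6)² = 2 - 1*(-12)² = 2 - 1*144 = 2 - 144 = -142)
(-1*(-38))*(E + T(12)) = (-1*(-38))*(-141 - 142) = 38*(-283) = -10754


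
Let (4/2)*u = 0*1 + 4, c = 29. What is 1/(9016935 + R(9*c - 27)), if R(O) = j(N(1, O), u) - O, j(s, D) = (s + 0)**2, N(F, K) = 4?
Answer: 1/9016717 ≈ 1.1091e-7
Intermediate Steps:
u = 2 (u = (0*1 + 4)/2 = (0 + 4)/2 = (1/2)*4 = 2)
j(s, D) = s**2
R(O) = 16 - O (R(O) = 4**2 - O = 16 - O)
1/(9016935 + R(9*c - 27)) = 1/(9016935 + (16 - (9*29 - 27))) = 1/(9016935 + (16 - (261 - 27))) = 1/(9016935 + (16 - 1*234)) = 1/(9016935 + (16 - 234)) = 1/(9016935 - 218) = 1/9016717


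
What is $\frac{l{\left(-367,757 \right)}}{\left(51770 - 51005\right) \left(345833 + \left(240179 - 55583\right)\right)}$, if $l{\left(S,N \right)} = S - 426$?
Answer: $- \frac{793}{405778185} \approx -1.9543 \cdot 10^{-6}$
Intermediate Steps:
$l{\left(S,N \right)} = -426 + S$ ($l{\left(S,N \right)} = S - 426 = -426 + S$)
$\frac{l{\left(-367,757 \right)}}{\left(51770 - 51005\right) \left(345833 + \left(240179 - 55583\right)\right)} = \frac{-426 - 367}{\left(51770 - 51005\right) \left(345833 + \left(240179 - 55583\right)\right)} = - \frac{793}{765 \left(345833 + 184596\right)} = - \frac{793}{765 \cdot 530429} = - \frac{793}{405778185}$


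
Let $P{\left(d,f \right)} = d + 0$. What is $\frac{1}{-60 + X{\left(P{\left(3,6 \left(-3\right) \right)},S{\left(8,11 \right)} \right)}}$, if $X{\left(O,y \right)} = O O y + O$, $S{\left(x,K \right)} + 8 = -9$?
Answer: $- \frac{1}{210} \approx -0.0047619$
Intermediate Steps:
$S{\left(x,K \right)} = -17$ ($S{\left(x,K \right)} = -8 - 9 = -17$)
$P{\left(d,f \right)} = d$
$X{\left(O,y \right)} = O + y O^{2}$ ($X{\left(O,y \right)} = O^{2} y + O = y O^{2} + O = O + y O^{2}$)
$\frac{1}{-60 + X{\left(P{\left(3,6 \left(-3\right) \right)},S{\left(8,11 \right)} \right)}} = \frac{1}{-60 + 3 \left(1 + 3 \left(-17\right)\right)} = \frac{1}{-60 + 3 \left(1 - 51\right)} = \frac{1}{-60 + 3 \left(-50\right)} = \frac{1}{-60 - 150} = \frac{1}{-210} = - \frac{1}{210}$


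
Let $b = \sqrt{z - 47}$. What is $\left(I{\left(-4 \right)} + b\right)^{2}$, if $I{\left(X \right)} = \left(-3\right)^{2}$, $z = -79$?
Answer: $-45 + 54 i \sqrt{14} \approx -45.0 + 202.05 i$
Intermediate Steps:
$I{\left(X \right)} = 9$
$b = 3 i \sqrt{14}$ ($b = \sqrt{-79 - 47} = \sqrt{-126} = 3 i \sqrt{14} \approx 11.225 i$)
$\left(I{\left(-4 \right)} + b\right)^{2} = \left(9 + 3 i \sqrt{14}\right)^{2}$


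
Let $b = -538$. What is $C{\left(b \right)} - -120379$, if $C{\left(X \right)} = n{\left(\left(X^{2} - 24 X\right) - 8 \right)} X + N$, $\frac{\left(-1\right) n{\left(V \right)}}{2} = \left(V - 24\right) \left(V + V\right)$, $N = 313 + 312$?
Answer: $196707986251308$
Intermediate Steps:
$N = 625$
$n{\left(V \right)} = - 4 V \left(-24 + V\right)$ ($n{\left(V \right)} = - 2 \left(V - 24\right) \left(V + V\right) = - 2 \left(-24 + V\right) 2 V = - 2 \cdot 2 V \left(-24 + V\right) = - 4 V \left(-24 + V\right)$)
$C{\left(X \right)} = 625 + 4 X \left(-8 + X^{2} - 24 X\right) \left(32 - X^{2} + 24 X\right)$ ($C{\left(X \right)} = 4 \left(\left(X^{2} - 24 X\right) - 8\right) \left(24 - \left(\left(X^{2} - 24 X\right) - 8\right)\right) X + 625 = 4 \left(-8 + X^{2} - 24 X\right) \left(24 - \left(-8 + X^{2} - 24 X\right)\right) X + 625 = 4 \left(-8 + X^{2} - 24 X\right) \left(24 + \left(8 - X^{2} + 24 X\right)\right) X + 625 = 4 \left(-8 + X^{2} - 24 X\right) \left(32 - X^{2} + 24 X\right) X + 625 = 4 X \left(-8 + X^{2} - 24 X\right) \left(32 - X^{2} + 24 X\right) + 625 = 625 + 4 X \left(-8 + X^{2} - 24 X\right) \left(32 - X^{2} + 24 X\right)$)
$C{\left(b \right)} - -120379 = \left(625 - - 2152 \left(8 - \left(-538\right)^{2} + 24 \left(-538\right)\right) \left(32 - \left(-538\right)^{2} + 24 \left(-538\right)\right)\right) - -120379 = \left(625 - - 2152 \left(8 - 289444 - 12912\right) \left(32 - 289444 - 12912\right)\right) + 120379 = \left(625 - \left(-2152\right) \left(-302348\right) \left(-302324\right)\right) + 120379 = \left(625 + 196707986130304\right) + 120379 = 196707986130929 + 120379 = 196707986251308$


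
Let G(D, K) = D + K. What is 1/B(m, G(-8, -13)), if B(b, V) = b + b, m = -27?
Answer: -1/54 ≈ -0.018519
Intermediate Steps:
B(b, V) = 2*b
1/B(m, G(-8, -13)) = 1/(2*(-27)) = 1/(-54) = -1/54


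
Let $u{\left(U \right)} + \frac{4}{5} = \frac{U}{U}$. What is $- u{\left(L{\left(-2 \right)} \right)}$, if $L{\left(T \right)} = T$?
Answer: $- \frac{1}{5} \approx -0.2$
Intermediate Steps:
$u{\left(U \right)} = \frac{1}{5}$ ($u{\left(U \right)} = - \frac{4}{5} + \frac{U}{U} = - \frac{4}{5} + 1 = \frac{1}{5}$)
$- u{\left(L{\left(-2 \right)} \right)} = \left(-1\right) \frac{1}{5} = - \frac{1}{5}$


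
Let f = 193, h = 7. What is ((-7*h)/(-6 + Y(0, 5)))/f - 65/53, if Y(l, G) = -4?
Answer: -122853/102290 ≈ -1.2010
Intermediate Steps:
((-7*h)/(-6 + Y(0, 5)))/f - 65/53 = ((-7*7)/(-6 - 4))/193 - 65/53 = -49/(-10)*(1/193) - 65*1/53 = -49*(-⅒)*(1/193) - 65/53 = (49/10)*(1/193) - 65/53 = 49/1930 - 65/53 = -122853/102290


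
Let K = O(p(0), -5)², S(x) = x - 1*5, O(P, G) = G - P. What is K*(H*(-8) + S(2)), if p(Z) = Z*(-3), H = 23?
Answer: -4675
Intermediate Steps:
p(Z) = -3*Z
S(x) = -5 + x (S(x) = x - 5 = -5 + x)
K = 25 (K = (-5 - (-3)*0)² = (-5 - 1*0)² = (-5 + 0)² = (-5)² = 25)
K*(H*(-8) + S(2)) = 25*(23*(-8) + (-5 + 2)) = 25*(-184 - 3) = 25*(-187) = -4675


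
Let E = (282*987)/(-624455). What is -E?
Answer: 278334/624455 ≈ 0.44572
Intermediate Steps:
E = -278334/624455 (E = 278334*(-1/624455) = -278334/624455 ≈ -0.44572)
-E = -1*(-278334/624455) = 278334/624455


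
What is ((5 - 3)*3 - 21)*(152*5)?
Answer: -11400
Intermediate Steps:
((5 - 3)*3 - 21)*(152*5) = (2*3 - 21)*760 = (6 - 21)*760 = -15*760 = -11400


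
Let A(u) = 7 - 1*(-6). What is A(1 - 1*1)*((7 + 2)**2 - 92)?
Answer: -143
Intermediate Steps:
A(u) = 13 (A(u) = 7 + 6 = 13)
A(1 - 1*1)*((7 + 2)**2 - 92) = 13*((7 + 2)**2 - 92) = 13*(9**2 - 92) = 13*(81 - 92) = 13*(-11) = -143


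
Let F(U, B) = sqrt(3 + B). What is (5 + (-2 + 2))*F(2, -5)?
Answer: 5*I*sqrt(2) ≈ 7.0711*I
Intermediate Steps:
(5 + (-2 + 2))*F(2, -5) = (5 + (-2 + 2))*sqrt(3 - 5) = (5 + 0)*sqrt(-2) = 5*(I*sqrt(2)) = 5*I*sqrt(2)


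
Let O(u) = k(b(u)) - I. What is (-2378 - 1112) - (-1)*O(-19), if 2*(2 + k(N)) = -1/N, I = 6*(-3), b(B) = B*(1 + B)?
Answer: -2376217/684 ≈ -3474.0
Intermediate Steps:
I = -18
k(N) = -2 - 1/(2*N) (k(N) = -2 + (-1/N)/2 = -2 - 1/(2*N))
O(u) = 16 - 1/(2*u*(1 + u)) (O(u) = (-2 - 1/(u*(1 + u))/2) - 1*(-18) = (-2 - 1/(2*u*(1 + u))) + 18 = 16 - 1/(2*u*(1 + u)))
(-2378 - 1112) - (-1)*O(-19) = (-2378 - 1112) - (-1)*(½)*(-1 + 32*(-19)*(1 - 19))/(-19*(1 - 19)) = -3490 - (-1)*(½)*(-1/19)*(-1 + 32*(-19)*(-18))/(-18) = -3490 - (-1)*(½)*(-1/19)*(-1/18)*(-1 + 10944) = -3490 - (-1)*(½)*(-1/19)*(-1/18)*10943 = -3490 - (-1)*10943/684 = -3490 - 1*(-10943/684) = -3490 + 10943/684 = -2376217/684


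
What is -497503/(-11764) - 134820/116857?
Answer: 56550685591/1374705748 ≈ 41.137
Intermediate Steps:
-497503/(-11764) - 134820/116857 = -497503*(-1/11764) - 134820*1/116857 = 497503/11764 - 134820/116857 = 56550685591/1374705748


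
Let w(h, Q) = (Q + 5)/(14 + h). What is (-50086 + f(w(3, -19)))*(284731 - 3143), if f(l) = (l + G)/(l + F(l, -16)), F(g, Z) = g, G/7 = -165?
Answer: -13906012189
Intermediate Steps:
G = -1155 (G = 7*(-165) = -1155)
w(h, Q) = (5 + Q)/(14 + h)
f(l) = (-1155 + l)/(2*l) (f(l) = (l - 1155)/(l + l) = (-1155 + l)/((2*l)) = (-1155 + l)*(1/(2*l)) = (-1155 + l)/(2*l))
(-50086 + f(w(3, -19)))*(284731 - 3143) = (-50086 + (-1155 + (5 - 19)/(14 + 3))/(2*(((5 - 19)/(14 + 3)))))*(284731 - 3143) = (-50086 + (-1155 - 14/17)/(2*((-14/17))))*281588 = (-50086 + (-1155 + (1/17)*(-14))/(2*(((1/17)*(-14)))))*281588 = (-50086 + (-1155 - 14/17)/(2*(-14/17)))*281588 = (-50086 + (½)*(-17/14)*(-19649/17))*281588 = (-50086 + 2807/4)*281588 = -197537/4*281588 = -13906012189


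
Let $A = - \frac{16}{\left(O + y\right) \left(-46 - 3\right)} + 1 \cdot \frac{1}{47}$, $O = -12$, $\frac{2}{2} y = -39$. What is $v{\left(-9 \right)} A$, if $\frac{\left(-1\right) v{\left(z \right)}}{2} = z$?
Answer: $\frac{10482}{39151} \approx 0.26773$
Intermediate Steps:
$y = -39$
$v{\left(z \right)} = - 2 z$
$A = \frac{1747}{117453}$ ($A = - \frac{16}{\left(-12 - 39\right) \left(-46 - 3\right)} + 1 \cdot \frac{1}{47} = - \frac{16}{\left(-51\right) \left(-49\right)} + 1 \cdot \frac{1}{47} = - \frac{16}{2499} + \frac{1}{47} = \frac{1747}{117453} \approx 0.014874$)
$v{\left(-9 \right)} A = \left(-2\right) \left(-9\right) \frac{1747}{117453} = 18 \cdot \frac{1747}{117453} = \frac{10482}{39151}$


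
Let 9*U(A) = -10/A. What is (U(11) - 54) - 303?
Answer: -35353/99 ≈ -357.10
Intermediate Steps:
U(A) = -10/(9*A) (U(A) = (-10/A)/9 = -10/(9*A))
(U(11) - 54) - 303 = (-10/9/11 - 54) - 303 = (-10/9*1/11 - 54) - 303 = (-10/99 - 54) - 303 = -5356/99 - 303 = -35353/99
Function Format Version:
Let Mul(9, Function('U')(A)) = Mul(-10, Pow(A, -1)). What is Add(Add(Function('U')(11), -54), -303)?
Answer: Rational(-35353, 99) ≈ -357.10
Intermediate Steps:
Function('U')(A) = Mul(Rational(-10, 9), Pow(A, -1)) (Function('U')(A) = Mul(Rational(1, 9), Mul(-10, Pow(A, -1))) = Mul(Rational(-10, 9), Pow(A, -1)))
Add(Add(Function('U')(11), -54), -303) = Add(Add(Mul(Rational(-10, 9), Pow(11, -1)), -54), -303) = Add(Add(Mul(Rational(-10, 9), Rational(1, 11)), -54), -303) = Add(Add(Rational(-10, 99), -54), -303) = Add(Rational(-5356, 99), -303) = Rational(-35353, 99)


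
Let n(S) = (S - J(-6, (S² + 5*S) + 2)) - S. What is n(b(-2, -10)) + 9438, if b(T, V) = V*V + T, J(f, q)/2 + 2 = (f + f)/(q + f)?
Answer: 47634902/5045 ≈ 9442.0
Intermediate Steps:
J(f, q) = -4 + 4*f/(f + q) (J(f, q) = -4 + 2*((f + f)/(q + f)) = -4 + 2*((2*f)/(f + q)) = -4 + 2*(2*f/(f + q)) = -4 + 4*f/(f + q))
b(T, V) = T + V² (b(T, V) = V² + T = T + V²)
n(S) = 4*(2 + S² + 5*S)/(-4 + S² + 5*S) (n(S) = (S - (-4)*((S² + 5*S) + 2)/(-6 + ((S² + 5*S) + 2))) - S = (S - (-4)*(2 + S² + 5*S)/(-6 + (2 + S² + 5*S))) - S = (S - (-4)*(2 + S² + 5*S)/(-4 + S² + 5*S)) - S = (S + 4*(2 + S² + 5*S)/(-4 + S² + 5*S)) - S = 4*(2 + S² + 5*S)/(-4 + S² + 5*S))
n(b(-2, -10)) + 9438 = 4*(2 + (-2 + (-10)²)² + 5*(-2 + (-10)²))/(-4 + (-2 + (-10)²)² + 5*(-2 + (-10)²)) + 9438 = 4*(2 + (-2 + 100)² + 5*(-2 + 100))/(-4 + (-2 + 100)² + 5*(-2 + 100)) + 9438 = 4*(2 + 98² + 5*98)/(-4 + 98² + 5*98) + 9438 = 4*(2 + 9604 + 490)/(-4 + 9604 + 490) + 9438 = 4*10096/10090 + 9438 = 4*(1/10090)*10096 + 9438 = 20192/5045 + 9438 = 47634902/5045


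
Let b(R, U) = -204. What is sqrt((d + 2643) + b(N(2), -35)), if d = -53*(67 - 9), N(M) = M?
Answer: I*sqrt(635) ≈ 25.199*I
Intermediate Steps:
d = -3074 (d = -53*58 = -3074)
sqrt((d + 2643) + b(N(2), -35)) = sqrt((-3074 + 2643) - 204) = sqrt(-431 - 204) = sqrt(-635) = I*sqrt(635)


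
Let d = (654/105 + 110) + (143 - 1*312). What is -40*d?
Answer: 14776/7 ≈ 2110.9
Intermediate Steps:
d = -1847/35 (d = (654*(1/105) + 110) + (143 - 312) = (218/35 + 110) - 169 = 4068/35 - 169 = -1847/35 ≈ -52.771)
-40*d = -40*(-1847/35) = 14776/7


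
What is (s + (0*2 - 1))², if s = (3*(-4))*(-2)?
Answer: 529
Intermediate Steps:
s = 24 (s = -12*(-2) = 24)
(s + (0*2 - 1))² = (24 + (0*2 - 1))² = (24 + (0 - 1))² = (24 - 1)² = 23² = 529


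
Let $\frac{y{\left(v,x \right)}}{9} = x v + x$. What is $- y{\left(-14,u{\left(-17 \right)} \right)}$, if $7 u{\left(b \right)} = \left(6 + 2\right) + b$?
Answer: $- \frac{1053}{7} \approx -150.43$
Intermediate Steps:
$u{\left(b \right)} = \frac{8}{7} + \frac{b}{7}$ ($u{\left(b \right)} = \frac{\left(6 + 2\right) + b}{7} = \frac{8 + b}{7} = \frac{8}{7} + \frac{b}{7}$)
$y{\left(v,x \right)} = 9 x + 9 v x$ ($y{\left(v,x \right)} = 9 \left(x v + x\right) = 9 \left(v x + x\right) = 9 \left(x + v x\right) = 9 x + 9 v x$)
$- y{\left(-14,u{\left(-17 \right)} \right)} = - 9 \left(\frac{8}{7} + \frac{1}{7} \left(-17\right)\right) \left(1 - 14\right) = - 9 \left(\frac{8}{7} - \frac{17}{7}\right) \left(-13\right) = - \frac{9 \left(-9\right) \left(-13\right)}{7} = \left(-1\right) \frac{1053}{7} = - \frac{1053}{7}$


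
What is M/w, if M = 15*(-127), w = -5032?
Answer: 1905/5032 ≈ 0.37858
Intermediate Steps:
M = -1905
M/w = -1905/(-5032) = -1905*(-1/5032) = 1905/5032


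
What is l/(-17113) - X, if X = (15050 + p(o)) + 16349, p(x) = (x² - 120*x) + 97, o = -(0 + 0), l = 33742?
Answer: -539024790/17113 ≈ -31498.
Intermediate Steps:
o = 0 (o = -1*0 = 0)
p(x) = 97 + x² - 120*x
X = 31496 (X = (15050 + (97 + 0² - 120*0)) + 16349 = (15050 + (97 + 0 + 0)) + 16349 = (15050 + 97) + 16349 = 15147 + 16349 = 31496)
l/(-17113) - X = 33742/(-17113) - 1*31496 = 33742*(-1/17113) - 31496 = -33742/17113 - 31496 = -539024790/17113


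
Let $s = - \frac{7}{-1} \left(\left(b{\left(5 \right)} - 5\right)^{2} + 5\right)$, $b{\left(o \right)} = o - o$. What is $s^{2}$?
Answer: $44100$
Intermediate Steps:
$b{\left(o \right)} = 0$
$s = 210$ ($s = - \frac{7}{-1} \left(\left(0 - 5\right)^{2} + 5\right) = \left(-7\right) \left(-1\right) \left(\left(-5\right)^{2} + 5\right) = 7 \left(25 + 5\right) = 7 \cdot 30 = 210$)
$s^{2} = 210^{2} = 44100$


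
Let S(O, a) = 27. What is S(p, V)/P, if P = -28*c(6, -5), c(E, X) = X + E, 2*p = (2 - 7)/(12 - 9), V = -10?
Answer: -27/28 ≈ -0.96429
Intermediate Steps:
p = -⅚ (p = ((2 - 7)/(12 - 9))/2 = (-5/3)/2 = (-5*⅓)/2 = (½)*(-5/3) = -⅚ ≈ -0.83333)
c(E, X) = E + X
P = -28 (P = -28*(6 - 5) = -28*1 = -28)
S(p, V)/P = 27/(-28) = 27*(-1/28) = -27/28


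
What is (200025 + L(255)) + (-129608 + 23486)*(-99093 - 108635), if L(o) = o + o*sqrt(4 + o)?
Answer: 22044711096 + 255*sqrt(259) ≈ 2.2045e+10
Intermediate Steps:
(200025 + L(255)) + (-129608 + 23486)*(-99093 - 108635) = (200025 + 255*(1 + sqrt(4 + 255))) + (-129608 + 23486)*(-99093 - 108635) = (200025 + 255*(1 + sqrt(259))) - 106122*(-207728) = (200025 + (255 + 255*sqrt(259))) + 22044510816 = (200280 + 255*sqrt(259)) + 22044510816 = 22044711096 + 255*sqrt(259)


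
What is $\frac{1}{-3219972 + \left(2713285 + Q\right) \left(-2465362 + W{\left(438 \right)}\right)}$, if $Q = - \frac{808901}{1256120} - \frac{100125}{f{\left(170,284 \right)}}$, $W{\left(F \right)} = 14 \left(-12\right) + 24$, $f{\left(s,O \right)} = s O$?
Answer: $- \frac{379034210}{2535593682065806800147} \approx -1.4949 \cdot 10^{-13}$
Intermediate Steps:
$f{\left(s,O \right)} = O s$
$W{\left(F \right)} = -144$ ($W{\left(F \right)} = -168 + 24 = -144$)
$Q = - \frac{2060284441}{758068420}$ ($Q = - \frac{808901}{1256120} - \frac{100125}{284 \cdot 170} = \left(-808901\right) \frac{1}{1256120} - \frac{100125}{48280} = - \frac{808901}{1256120} - \frac{20025}{9656} = - \frac{2060284441}{758068420} \approx -2.7178$)
$\frac{1}{-3219972 + \left(2713285 + Q\right) \left(-2465362 + W{\left(438 \right)}\right)} = \frac{1}{-3219972 + \left(2713285 - \frac{2060284441}{758068420}\right) \left(-2465362 - 144\right)} = \frac{1}{-3219972 + \frac{2056853612675259}{758068420} \left(-2465506\right)} = \frac{1}{-3219972 - \frac{2535592461586263558027}{379034210}} = \frac{1}{- \frac{2535593682065806800147}{379034210}} = - \frac{379034210}{2535593682065806800147}$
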